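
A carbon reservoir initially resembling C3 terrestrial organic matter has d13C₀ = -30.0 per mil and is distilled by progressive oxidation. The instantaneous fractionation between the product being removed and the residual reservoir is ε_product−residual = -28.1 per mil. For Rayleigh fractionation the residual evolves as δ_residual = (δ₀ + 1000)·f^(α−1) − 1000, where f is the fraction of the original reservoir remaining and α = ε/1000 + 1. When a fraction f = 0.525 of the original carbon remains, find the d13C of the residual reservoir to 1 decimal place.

-12.3 per mil

Rayleigh residual: δ_res = (δ₀ + 1000)·f^(α−1) − 1000
α = ε/1000 + 1 = 0.97190, so α − 1 = -0.02810
f^(α−1) = 0.525^(-0.02810) = 1.018271
δ_res = (-30.0 + 1000) × 1.018271 − 1000 = 987.723 − 1000 = -12.28 per mil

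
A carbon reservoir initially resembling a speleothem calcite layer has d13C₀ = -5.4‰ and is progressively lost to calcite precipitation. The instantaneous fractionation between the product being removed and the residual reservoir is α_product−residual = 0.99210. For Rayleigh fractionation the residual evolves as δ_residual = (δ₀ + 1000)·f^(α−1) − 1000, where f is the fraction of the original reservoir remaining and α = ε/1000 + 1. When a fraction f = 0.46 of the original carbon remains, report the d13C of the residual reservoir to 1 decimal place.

0.7‰

Rayleigh residual: δ_res = (δ₀ + 1000)·f^(α−1) − 1000
α − 1 = -0.00790
f^(α−1) = 0.46^(-0.00790) = 1.006153
δ_res = (-5.4 + 1000) × 1.006153 − 1000 = 1000.720 − 1000 = 0.72‰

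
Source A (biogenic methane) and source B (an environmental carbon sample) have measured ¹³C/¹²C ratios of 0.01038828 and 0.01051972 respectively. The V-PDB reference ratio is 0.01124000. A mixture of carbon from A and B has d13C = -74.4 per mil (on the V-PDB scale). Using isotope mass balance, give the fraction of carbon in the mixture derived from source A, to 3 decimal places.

0.882

δ_A = (0.01038828/0.01124000 − 1)×1000 = (0.924224 − 1)×1000 = -75.776 per mil
δ_B = (0.01051972/0.01124000 − 1)×1000 = (0.935918 − 1)×1000 = -64.082 per mil
f_A = (δ_mix − δ_B)/(δ_A − δ_B) = (-74.4 − (-64.082))/(-75.776 − (-64.082))
f_A = -10.318 / -11.694 = 0.8823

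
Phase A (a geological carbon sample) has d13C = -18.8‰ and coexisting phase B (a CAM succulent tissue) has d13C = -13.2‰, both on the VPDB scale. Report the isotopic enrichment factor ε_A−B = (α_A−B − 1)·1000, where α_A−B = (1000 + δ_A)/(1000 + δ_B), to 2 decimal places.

α_A−B = (1000 + -18.8) / (1000 + -13.2) = 981.2 / 986.8 = 0.994325
ε_A−B = (0.994325 − 1) × 1000 = -5.675‰
(The approximation ε ≈ δ_A − δ_B would give -5.6‰.)

-5.67‰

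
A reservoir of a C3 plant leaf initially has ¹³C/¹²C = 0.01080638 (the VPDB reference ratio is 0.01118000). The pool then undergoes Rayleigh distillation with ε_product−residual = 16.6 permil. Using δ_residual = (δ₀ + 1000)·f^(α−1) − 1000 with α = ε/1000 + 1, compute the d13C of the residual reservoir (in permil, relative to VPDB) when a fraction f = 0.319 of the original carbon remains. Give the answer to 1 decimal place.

-51.6 permil

δ₀ = (0.01080638/0.01118000 − 1)×1000 = (0.966581 − 1)×1000 = -33.419 permil
α − 1 = ε/1000 = 0.0166
f^(α−1) = 0.319^(0.0166) = 0.981212
δ_res = (-33.419 + 1000) × 0.981212 − 1000 = 948.421 − 1000 = -51.58 permil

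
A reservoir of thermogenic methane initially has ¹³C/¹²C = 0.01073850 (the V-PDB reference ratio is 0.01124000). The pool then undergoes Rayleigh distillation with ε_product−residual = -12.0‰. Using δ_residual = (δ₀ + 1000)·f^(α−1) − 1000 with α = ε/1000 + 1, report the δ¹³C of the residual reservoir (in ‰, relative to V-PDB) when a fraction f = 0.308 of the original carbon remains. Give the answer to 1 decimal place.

-31.0‰

δ₀ = (0.01073850/0.01124000 − 1)×1000 = (0.955383 − 1)×1000 = -44.617‰
α − 1 = ε/1000 = -0.0120
f^(α−1) = 0.308^(-0.0120) = 1.014232
δ_res = (-44.617 + 1000) × 1.014232 − 1000 = 968.980 − 1000 = -31.02‰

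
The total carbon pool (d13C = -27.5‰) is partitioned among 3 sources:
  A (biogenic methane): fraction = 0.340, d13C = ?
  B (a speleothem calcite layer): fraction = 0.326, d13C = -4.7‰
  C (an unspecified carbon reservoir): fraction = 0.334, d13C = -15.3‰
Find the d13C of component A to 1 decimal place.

Isotope mass balance: δ_bulk = Σ fᵢ·δᵢ.
-27.5 = 0.340×δ_A + 0.326×(-4.7) + 0.334×(-15.3)
0.340·δ_A = -27.5 − (-6.642) = -20.858
δ_A = -20.858 / 0.340 = -61.35‰

-61.3‰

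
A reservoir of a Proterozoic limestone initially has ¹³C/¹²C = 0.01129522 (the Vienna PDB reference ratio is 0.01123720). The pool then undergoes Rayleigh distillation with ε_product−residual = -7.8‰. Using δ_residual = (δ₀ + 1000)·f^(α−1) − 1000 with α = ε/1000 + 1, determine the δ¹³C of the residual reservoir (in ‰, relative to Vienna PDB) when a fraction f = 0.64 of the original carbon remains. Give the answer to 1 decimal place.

8.7‰

δ₀ = (0.01129522/0.01123720 − 1)×1000 = (1.005163 − 1)×1000 = 5.163‰
α − 1 = ε/1000 = -0.0078
f^(α−1) = 0.64^(-0.0078) = 1.003487
δ_res = (5.163 + 1000) × 1.003487 − 1000 = 1008.668 − 1000 = 8.67‰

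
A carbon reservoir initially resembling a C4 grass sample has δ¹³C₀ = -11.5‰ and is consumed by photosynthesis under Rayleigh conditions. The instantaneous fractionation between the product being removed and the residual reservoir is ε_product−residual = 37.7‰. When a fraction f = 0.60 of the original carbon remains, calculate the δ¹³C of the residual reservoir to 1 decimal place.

Rayleigh residual: δ_res = (δ₀ + 1000)·f^(α−1) − 1000
α = ε/1000 + 1 = 1.03770, so α − 1 = 0.03770
f^(α−1) = 0.60^(0.03770) = 0.980926
δ_res = (-11.5 + 1000) × 0.980926 − 1000 = 969.645 − 1000 = -30.35‰

-30.4‰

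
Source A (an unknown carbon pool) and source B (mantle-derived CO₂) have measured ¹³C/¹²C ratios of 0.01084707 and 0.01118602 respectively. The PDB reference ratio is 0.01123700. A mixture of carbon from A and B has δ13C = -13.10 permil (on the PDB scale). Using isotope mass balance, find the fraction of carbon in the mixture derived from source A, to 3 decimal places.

δ_A = (0.01084707/0.01123700 − 1)×1000 = (0.965299 − 1)×1000 = -34.701 permil
δ_B = (0.01118602/0.01123700 − 1)×1000 = (0.995463 − 1)×1000 = -4.537 permil
f_A = (δ_mix − δ_B)/(δ_A − δ_B) = (-13.10 − (-4.537))/(-34.701 − (-4.537))
f_A = -8.563 / -30.164 = 0.2839

0.284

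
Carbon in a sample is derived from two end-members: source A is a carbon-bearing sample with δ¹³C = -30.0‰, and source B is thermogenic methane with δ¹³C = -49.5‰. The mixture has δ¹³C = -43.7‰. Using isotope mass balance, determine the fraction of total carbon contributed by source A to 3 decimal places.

δ_mix = f_A·δ_A + (1 − f_A)·δ_B  ⇒  f_A = (δ_mix − δ_B)/(δ_A − δ_B)
f_A = (-43.7 − (-49.5)) / (-30.0 − (-49.5))
f_A = 5.8 / 19.5 = 0.2974

0.297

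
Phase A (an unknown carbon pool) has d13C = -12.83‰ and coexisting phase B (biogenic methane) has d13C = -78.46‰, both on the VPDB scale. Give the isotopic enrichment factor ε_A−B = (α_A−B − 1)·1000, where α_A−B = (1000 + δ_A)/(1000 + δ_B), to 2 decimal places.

α_A−B = (1000 + -12.83) / (1000 + -78.46) = 987.17 / 921.54 = 1.071218
ε_A−B = (1.071218 − 1) × 1000 = 71.218‰
(The approximation ε ≈ δ_A − δ_B would give 65.63‰.)

71.22‰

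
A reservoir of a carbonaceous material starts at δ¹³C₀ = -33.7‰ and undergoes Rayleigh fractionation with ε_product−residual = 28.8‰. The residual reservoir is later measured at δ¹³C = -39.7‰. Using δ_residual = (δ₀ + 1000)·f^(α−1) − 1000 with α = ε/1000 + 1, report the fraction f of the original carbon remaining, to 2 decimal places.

0.81

α − 1 = ε/1000 = 0.0288
(δ_res + 1000)/(δ₀ + 1000) = (-39.7 + 1000)/(-33.7 + 1000) = 960.3/966.3 = 0.993791
f = 0.993791^(1/0.0288) = exp(ln(0.993791)/0.0288) = exp(-0.00623/0.0288)
f = exp(-0.2163) = 0.8055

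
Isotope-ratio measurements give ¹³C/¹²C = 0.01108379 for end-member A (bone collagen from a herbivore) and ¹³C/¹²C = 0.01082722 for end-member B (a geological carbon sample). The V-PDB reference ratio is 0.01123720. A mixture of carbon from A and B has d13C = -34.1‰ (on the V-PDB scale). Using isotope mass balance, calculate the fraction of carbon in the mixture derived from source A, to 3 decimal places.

0.104

δ_A = (0.01108379/0.01123720 − 1)×1000 = (0.986348 − 1)×1000 = -13.652‰
δ_B = (0.01082722/0.01123720 − 1)×1000 = (0.963516 − 1)×1000 = -36.484‰
f_A = (δ_mix − δ_B)/(δ_A − δ_B) = (-34.1 − (-36.484))/(-13.652 − (-36.484))
f_A = 2.384 / 22.832 = 0.1044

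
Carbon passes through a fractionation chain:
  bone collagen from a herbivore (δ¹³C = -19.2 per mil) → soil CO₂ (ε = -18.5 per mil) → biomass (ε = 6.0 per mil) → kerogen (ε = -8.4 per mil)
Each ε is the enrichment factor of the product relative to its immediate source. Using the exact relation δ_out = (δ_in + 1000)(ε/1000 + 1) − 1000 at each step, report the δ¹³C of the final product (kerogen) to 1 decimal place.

-39.7 per mil

step 1: δ = (-19.20 + 1000)·(-18.5/1000 + 1) − 1000 = -37.34 per mil
step 2: δ = (-37.34 + 1000)·(6.0/1000 + 1) − 1000 = -31.57 per mil
step 3: δ = (-31.57 + 1000)·(-8.4/1000 + 1) − 1000 = -39.70 per mil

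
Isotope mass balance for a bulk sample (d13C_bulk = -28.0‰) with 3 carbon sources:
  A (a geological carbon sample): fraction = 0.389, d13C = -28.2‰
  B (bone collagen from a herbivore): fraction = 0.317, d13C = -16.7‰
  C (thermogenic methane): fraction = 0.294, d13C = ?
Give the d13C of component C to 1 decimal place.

Isotope mass balance: δ_bulk = Σ fᵢ·δᵢ.
-28.0 = 0.389×(-28.2) + 0.317×(-16.7) + 0.294×δ_C
0.294·δ_C = -28.0 − (-16.264) = -11.736
δ_C = -11.736 / 0.294 = -39.92‰

-39.9‰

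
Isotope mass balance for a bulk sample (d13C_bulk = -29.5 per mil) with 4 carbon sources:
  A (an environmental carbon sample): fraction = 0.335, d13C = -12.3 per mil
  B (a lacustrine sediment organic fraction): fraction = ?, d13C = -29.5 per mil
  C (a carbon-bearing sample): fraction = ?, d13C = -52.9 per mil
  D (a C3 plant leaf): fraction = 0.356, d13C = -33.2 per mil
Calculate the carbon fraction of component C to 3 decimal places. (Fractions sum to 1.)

Let f_C and f_B be the unknown fractions; fractions sum to 1 so f_C + f_B = 0.309.
Mass balance: Σ fᵢ·δᵢ = δ_bulk ⇒ f_C·(-52.9) + f_B·(-29.5) = -29.5 − (-15.940) = -13.560
Substitute f_B = 0.309 − f_C:
f_C·(-52.9 − -29.5) = -13.560 − 0.309×(-29.5) = -4.445
f_C = -4.445 / -23.4 = 0.1899

0.190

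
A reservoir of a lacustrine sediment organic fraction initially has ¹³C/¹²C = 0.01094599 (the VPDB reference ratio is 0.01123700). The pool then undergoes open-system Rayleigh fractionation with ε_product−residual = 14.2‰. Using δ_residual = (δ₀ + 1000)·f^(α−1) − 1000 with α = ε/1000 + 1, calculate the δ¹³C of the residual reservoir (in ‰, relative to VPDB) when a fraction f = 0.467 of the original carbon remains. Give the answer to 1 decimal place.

-36.4‰

δ₀ = (0.01094599/0.01123700 − 1)×1000 = (0.974103 − 1)×1000 = -25.897‰
α − 1 = ε/1000 = 0.0142
f^(α−1) = 0.467^(0.0142) = 0.989246
δ_res = (-25.897 + 1000) × 0.989246 − 1000 = 963.627 − 1000 = -36.37‰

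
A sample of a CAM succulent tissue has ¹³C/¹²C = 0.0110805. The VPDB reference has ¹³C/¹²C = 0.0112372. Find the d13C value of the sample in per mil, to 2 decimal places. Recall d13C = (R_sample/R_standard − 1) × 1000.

-13.94 per mil

d13C = (R_sample / R_standard − 1) × 1000
R_sample / R_standard = 0.0110805 / 0.0112372 = 0.986055
d13C = (0.986055 − 1) × 1000 = -13.945 per mil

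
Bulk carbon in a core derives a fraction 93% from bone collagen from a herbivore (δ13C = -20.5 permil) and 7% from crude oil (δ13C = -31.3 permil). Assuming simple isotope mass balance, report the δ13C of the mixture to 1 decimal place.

-21.3 permil

δ_mix = f_A·δ_A + f_B·δ_B
δ_mix = 0.93 × (-20.5) + 0.07 × (-31.3)
δ_mix = -19.07 + -2.19 = -21.26 permil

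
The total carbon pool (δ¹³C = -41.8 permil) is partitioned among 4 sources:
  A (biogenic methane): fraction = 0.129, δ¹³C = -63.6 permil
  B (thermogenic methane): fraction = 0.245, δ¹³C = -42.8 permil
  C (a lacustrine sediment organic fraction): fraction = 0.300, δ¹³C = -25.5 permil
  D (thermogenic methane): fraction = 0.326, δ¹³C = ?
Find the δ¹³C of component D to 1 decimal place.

Isotope mass balance: δ_bulk = Σ fᵢ·δᵢ.
-41.8 = 0.129×(-63.6) + 0.245×(-42.8) + 0.300×(-25.5) + 0.326×δ_D
0.326·δ_D = -41.8 − (-26.340) = -15.460
δ_D = -15.460 / 0.326 = -47.42 permil

-47.4 permil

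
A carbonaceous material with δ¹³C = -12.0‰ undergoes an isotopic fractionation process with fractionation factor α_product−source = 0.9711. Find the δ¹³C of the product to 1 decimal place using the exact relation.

δ_product = (δ_source + 1000)·α − 1000
δ_product = (-12.0 + 1000) × 0.9711 − 1000
δ_product = 959.447 − 1000 = -40.55‰

-40.6‰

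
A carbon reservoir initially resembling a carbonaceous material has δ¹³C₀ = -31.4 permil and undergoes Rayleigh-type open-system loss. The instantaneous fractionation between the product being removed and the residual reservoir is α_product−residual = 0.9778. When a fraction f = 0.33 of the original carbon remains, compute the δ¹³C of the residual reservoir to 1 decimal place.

-7.3 permil

Rayleigh residual: δ_res = (δ₀ + 1000)·f^(α−1) − 1000
α − 1 = -0.02220
f^(α−1) = 0.33^(-0.02220) = 1.024918
δ_res = (-31.4 + 1000) × 1.024918 − 1000 = 992.735 − 1000 = -7.26 permil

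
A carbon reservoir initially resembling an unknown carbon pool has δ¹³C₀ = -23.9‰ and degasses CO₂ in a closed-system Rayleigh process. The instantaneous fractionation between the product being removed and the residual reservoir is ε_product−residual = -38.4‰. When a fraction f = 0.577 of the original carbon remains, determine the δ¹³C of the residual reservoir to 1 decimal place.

Rayleigh residual: δ_res = (δ₀ + 1000)·f^(α−1) − 1000
α = ε/1000 + 1 = 0.96160, so α − 1 = -0.03840
f^(α−1) = 0.577^(-0.03840) = 1.021341
δ_res = (-23.9 + 1000) × 1.021341 − 1000 = 996.931 − 1000 = -3.07‰

-3.1‰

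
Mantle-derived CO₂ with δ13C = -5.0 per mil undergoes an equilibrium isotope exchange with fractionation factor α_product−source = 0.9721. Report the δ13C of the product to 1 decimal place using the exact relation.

-32.8 per mil

δ_product = (δ_source + 1000)·α − 1000
δ_product = (-5.0 + 1000) × 0.9721 − 1000
δ_product = 967.240 − 1000 = -32.76 per mil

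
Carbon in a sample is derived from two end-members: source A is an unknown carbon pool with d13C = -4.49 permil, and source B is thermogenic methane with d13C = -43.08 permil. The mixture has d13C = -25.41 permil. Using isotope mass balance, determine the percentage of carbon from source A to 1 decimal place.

δ_mix = f_A·δ_A + (1 − f_A)·δ_B  ⇒  f_A = (δ_mix − δ_B)/(δ_A − δ_B)
f_A = (-25.41 − (-43.08)) / (-4.49 − (-43.08))
f_A = 17.67 / 38.59 = 0.4579

45.8%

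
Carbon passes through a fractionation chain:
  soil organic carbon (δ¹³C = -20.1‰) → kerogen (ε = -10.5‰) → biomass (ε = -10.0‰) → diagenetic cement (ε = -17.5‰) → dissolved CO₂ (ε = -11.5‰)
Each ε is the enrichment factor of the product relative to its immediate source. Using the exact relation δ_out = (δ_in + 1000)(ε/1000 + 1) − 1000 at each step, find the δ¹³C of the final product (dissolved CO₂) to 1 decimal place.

-67.7‰

step 1: δ = (-20.10 + 1000)·(-10.5/1000 + 1) − 1000 = -30.39‰
step 2: δ = (-30.39 + 1000)·(-10.0/1000 + 1) − 1000 = -40.09‰
step 3: δ = (-40.09 + 1000)·(-17.5/1000 + 1) − 1000 = -56.88‰
step 4: δ = (-56.88 + 1000)·(-11.5/1000 + 1) − 1000 = -67.73‰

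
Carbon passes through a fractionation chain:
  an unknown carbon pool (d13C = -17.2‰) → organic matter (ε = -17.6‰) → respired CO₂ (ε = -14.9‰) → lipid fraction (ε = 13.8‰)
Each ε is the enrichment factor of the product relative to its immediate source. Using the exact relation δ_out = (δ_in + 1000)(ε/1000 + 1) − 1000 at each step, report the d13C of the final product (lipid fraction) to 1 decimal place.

-35.8‰

step 1: δ = (-17.20 + 1000)·(-17.6/1000 + 1) − 1000 = -34.50‰
step 2: δ = (-34.50 + 1000)·(-14.9/1000 + 1) − 1000 = -48.88‰
step 3: δ = (-48.88 + 1000)·(13.8/1000 + 1) − 1000 = -35.76‰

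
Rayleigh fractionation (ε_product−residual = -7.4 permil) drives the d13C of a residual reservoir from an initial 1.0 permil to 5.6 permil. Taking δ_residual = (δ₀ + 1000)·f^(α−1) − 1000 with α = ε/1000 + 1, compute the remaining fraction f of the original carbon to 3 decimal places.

α − 1 = ε/1000 = -0.0074
(δ_res + 1000)/(δ₀ + 1000) = (5.6 + 1000)/(1.0 + 1000) = 1005.6/1001.0 = 1.004595
f = 1.004595^(1/-0.0074) = exp(ln(1.004595)/-0.0074) = exp(0.00458/-0.0074)
f = exp(-0.6196) = 0.5382

0.538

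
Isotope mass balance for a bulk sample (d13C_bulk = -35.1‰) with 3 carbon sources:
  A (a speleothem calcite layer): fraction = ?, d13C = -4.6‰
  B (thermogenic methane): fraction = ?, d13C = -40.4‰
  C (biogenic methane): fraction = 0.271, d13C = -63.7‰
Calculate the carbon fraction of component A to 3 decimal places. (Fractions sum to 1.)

Let f_A and f_B be the unknown fractions; fractions sum to 1 so f_A + f_B = 0.729.
Mass balance: Σ fᵢ·δᵢ = δ_bulk ⇒ f_A·(-4.6) + f_B·(-40.4) = -35.1 − (-17.263) = -17.837
Substitute f_B = 0.729 − f_A:
f_A·(-4.6 − -40.4) = -17.837 − 0.729×(-40.4) = 11.614
f_A = 11.614 / 35.8 = 0.3244

0.324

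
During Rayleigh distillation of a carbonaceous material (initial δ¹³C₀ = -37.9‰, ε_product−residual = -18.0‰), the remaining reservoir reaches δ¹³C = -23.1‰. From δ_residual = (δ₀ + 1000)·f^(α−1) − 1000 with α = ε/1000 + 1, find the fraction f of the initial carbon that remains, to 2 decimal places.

α − 1 = ε/1000 = -0.0180
(δ_res + 1000)/(δ₀ + 1000) = (-23.1 + 1000)/(-37.9 + 1000) = 976.9/962.1 = 1.015383
f = 1.015383^(1/-0.0180) = exp(ln(1.015383)/-0.0180) = exp(0.01527/-0.0180)
f = exp(-0.8481) = 0.4282

0.43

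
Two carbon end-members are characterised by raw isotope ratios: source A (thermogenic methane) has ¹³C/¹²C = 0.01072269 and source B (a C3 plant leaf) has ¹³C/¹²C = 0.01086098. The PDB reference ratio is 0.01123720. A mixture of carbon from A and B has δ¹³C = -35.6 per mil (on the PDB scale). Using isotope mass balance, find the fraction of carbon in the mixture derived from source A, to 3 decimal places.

δ_A = (0.01072269/0.01123720 − 1)×1000 = (0.954214 − 1)×1000 = -45.786 per mil
δ_B = (0.01086098/0.01123720 − 1)×1000 = (0.966520 − 1)×1000 = -33.480 per mil
f_A = (δ_mix − δ_B)/(δ_A − δ_B) = (-35.6 − (-33.480))/(-45.786 − (-33.480))
f_A = -2.120 / -12.306 = 0.1723

0.172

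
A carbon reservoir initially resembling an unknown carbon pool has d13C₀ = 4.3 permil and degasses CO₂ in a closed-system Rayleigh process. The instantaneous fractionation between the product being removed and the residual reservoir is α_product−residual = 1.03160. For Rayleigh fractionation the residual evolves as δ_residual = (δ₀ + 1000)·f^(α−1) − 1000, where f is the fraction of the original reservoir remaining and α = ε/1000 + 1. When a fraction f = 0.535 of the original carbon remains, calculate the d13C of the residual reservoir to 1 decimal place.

-15.4 permil

Rayleigh residual: δ_res = (δ₀ + 1000)·f^(α−1) − 1000
α − 1 = 0.03160
f^(α−1) = 0.535^(0.03160) = 0.980429
δ_res = (4.3 + 1000) × 0.980429 − 1000 = 984.644 − 1000 = -15.36 permil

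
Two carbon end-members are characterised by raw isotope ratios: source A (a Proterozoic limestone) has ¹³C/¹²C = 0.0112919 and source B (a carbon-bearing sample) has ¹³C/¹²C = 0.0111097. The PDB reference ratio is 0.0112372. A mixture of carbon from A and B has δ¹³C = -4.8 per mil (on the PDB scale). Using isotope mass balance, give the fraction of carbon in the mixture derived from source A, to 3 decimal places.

0.404

δ_A = (0.0112919/0.0112372 − 1)×1000 = (1.004868 − 1)×1000 = 4.868 per mil
δ_B = (0.0111097/0.0112372 − 1)×1000 = (0.988654 − 1)×1000 = -11.346 per mil
f_A = (δ_mix − δ_B)/(δ_A − δ_B) = (-4.8 − (-11.346))/(4.868 − (-11.346))
f_A = 6.546 / 16.214 = 0.4037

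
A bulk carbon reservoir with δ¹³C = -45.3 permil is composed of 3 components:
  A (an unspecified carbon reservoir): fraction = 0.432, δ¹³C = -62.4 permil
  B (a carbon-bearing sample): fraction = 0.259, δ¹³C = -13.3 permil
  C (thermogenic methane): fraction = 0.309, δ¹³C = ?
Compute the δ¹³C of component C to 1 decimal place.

-48.2 permil

Isotope mass balance: δ_bulk = Σ fᵢ·δᵢ.
-45.3 = 0.432×(-62.4) + 0.259×(-13.3) + 0.309×δ_C
0.309·δ_C = -45.3 − (-30.401) = -14.898
δ_C = -14.898 / 0.309 = -48.22 permil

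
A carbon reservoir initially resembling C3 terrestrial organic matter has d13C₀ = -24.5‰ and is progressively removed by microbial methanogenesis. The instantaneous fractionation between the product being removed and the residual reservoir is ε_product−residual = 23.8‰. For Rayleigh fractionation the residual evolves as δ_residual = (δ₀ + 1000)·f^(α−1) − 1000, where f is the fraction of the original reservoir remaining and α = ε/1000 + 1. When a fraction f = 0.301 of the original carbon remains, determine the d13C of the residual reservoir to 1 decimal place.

-52.0‰

Rayleigh residual: δ_res = (δ₀ + 1000)·f^(α−1) − 1000
α = ε/1000 + 1 = 1.02380, so α − 1 = 0.02380
f^(α−1) = 0.301^(0.02380) = 0.971829
δ_res = (-24.5 + 1000) × 0.971829 − 1000 = 948.019 − 1000 = -51.98‰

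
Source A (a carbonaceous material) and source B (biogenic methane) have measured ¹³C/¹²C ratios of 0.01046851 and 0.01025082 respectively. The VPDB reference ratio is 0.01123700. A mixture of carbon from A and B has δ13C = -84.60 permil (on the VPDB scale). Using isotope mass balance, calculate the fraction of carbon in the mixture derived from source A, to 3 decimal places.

0.163

δ_A = (0.01046851/0.01123700 − 1)×1000 = (0.931611 − 1)×1000 = -68.389 permil
δ_B = (0.01025082/0.01123700 − 1)×1000 = (0.912238 − 1)×1000 = -87.762 permil
f_A = (δ_mix − δ_B)/(δ_A − δ_B) = (-84.60 − (-87.762))/(-68.389 − (-87.762))
f_A = 3.162 / 19.373 = 0.1632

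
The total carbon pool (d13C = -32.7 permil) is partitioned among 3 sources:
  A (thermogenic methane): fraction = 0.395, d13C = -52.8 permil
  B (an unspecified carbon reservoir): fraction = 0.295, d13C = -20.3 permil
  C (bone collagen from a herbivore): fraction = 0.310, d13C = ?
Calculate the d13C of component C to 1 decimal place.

-18.9 permil

Isotope mass balance: δ_bulk = Σ fᵢ·δᵢ.
-32.7 = 0.395×(-52.8) + 0.295×(-20.3) + 0.310×δ_C
0.310·δ_C = -32.7 − (-26.844) = -5.856
δ_C = -5.856 / 0.310 = -18.89 permil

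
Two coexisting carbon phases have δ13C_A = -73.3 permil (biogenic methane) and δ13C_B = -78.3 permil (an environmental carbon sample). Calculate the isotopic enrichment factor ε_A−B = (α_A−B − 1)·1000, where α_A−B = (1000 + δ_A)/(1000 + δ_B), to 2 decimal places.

5.42 permil

α_A−B = (1000 + -73.3) / (1000 + -78.3) = 926.7 / 921.7 = 1.005425
ε_A−B = (1.005425 − 1) × 1000 = 5.425 permil
(The approximation ε ≈ δ_A − δ_B would give 5.0 permil.)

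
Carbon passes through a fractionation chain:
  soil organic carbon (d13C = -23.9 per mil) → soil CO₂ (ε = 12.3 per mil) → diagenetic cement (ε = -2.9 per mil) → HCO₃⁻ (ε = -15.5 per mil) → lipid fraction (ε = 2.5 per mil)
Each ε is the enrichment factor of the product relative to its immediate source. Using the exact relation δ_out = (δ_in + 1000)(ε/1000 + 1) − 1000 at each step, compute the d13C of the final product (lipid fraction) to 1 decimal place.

step 1: δ = (-23.90 + 1000)·(12.3/1000 + 1) − 1000 = -11.89 per mil
step 2: δ = (-11.89 + 1000)·(-2.9/1000 + 1) − 1000 = -14.76 per mil
step 3: δ = (-14.76 + 1000)·(-15.5/1000 + 1) − 1000 = -30.03 per mil
step 4: δ = (-30.03 + 1000)·(2.5/1000 + 1) − 1000 = -27.61 per mil

-27.6 per mil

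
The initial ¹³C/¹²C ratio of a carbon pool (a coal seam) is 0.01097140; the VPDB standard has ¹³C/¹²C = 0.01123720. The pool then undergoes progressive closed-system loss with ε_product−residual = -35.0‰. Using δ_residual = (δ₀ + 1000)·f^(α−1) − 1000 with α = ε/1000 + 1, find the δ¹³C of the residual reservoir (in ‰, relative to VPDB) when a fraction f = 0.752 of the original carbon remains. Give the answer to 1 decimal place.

-13.9‰

δ₀ = (0.01097140/0.01123720 − 1)×1000 = (0.976346 − 1)×1000 = -23.654‰
α − 1 = ε/1000 = -0.0350
f^(α−1) = 0.752^(-0.0350) = 1.010026
δ_res = (-23.654 + 1000) × 1.010026 − 1000 = 986.135 − 1000 = -13.87‰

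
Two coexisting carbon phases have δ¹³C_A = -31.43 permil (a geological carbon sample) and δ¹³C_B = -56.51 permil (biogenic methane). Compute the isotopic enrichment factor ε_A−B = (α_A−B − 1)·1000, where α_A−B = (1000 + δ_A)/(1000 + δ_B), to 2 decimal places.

α_A−B = (1000 + -31.43) / (1000 + -56.51) = 968.57 / 943.49 = 1.026582
ε_A−B = (1.026582 − 1) × 1000 = 26.582 permil
(The approximation ε ≈ δ_A − δ_B would give 25.08 permil.)

26.58 permil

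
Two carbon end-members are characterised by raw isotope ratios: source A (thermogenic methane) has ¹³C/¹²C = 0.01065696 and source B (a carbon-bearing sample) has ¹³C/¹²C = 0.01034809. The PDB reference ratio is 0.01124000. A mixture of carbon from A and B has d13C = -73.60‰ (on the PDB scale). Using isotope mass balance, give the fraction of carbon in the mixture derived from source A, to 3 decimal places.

0.209

δ_A = (0.01065696/0.01124000 − 1)×1000 = (0.948128 − 1)×1000 = -51.872‰
δ_B = (0.01034809/0.01124000 − 1)×1000 = (0.920649 − 1)×1000 = -79.351‰
f_A = (δ_mix − δ_B)/(δ_A − δ_B) = (-73.60 − (-79.351))/(-51.872 − (-79.351))
f_A = 5.751 / 27.480 = 0.2093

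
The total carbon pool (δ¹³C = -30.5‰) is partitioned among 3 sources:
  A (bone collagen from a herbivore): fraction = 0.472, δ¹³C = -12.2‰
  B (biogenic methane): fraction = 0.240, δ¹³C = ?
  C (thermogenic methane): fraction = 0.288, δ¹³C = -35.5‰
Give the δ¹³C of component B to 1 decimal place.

-60.5‰

Isotope mass balance: δ_bulk = Σ fᵢ·δᵢ.
-30.5 = 0.472×(-12.2) + 0.240×δ_B + 0.288×(-35.5)
0.240·δ_B = -30.5 − (-15.982) = -14.518
δ_B = -14.518 / 0.240 = -60.49‰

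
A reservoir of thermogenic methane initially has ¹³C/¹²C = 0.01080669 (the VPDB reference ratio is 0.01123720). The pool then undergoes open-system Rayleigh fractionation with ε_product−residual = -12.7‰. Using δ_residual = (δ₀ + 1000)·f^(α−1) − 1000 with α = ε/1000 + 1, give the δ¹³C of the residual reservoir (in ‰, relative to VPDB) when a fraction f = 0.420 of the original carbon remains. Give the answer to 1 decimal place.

δ₀ = (0.01080669/0.01123720 − 1)×1000 = (0.961689 − 1)×1000 = -38.311‰
α − 1 = ε/1000 = -0.0127
f^(α−1) = 0.420^(-0.0127) = 1.011078
δ_res = (-38.311 + 1000) × 1.011078 − 1000 = 972.343 − 1000 = -27.66‰

-27.7‰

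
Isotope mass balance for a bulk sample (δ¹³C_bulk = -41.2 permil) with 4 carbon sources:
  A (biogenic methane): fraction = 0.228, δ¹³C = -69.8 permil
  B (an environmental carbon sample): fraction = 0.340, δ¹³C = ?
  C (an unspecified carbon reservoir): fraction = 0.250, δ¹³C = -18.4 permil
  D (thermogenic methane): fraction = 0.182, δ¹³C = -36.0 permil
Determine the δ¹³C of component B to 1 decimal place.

-41.6 permil

Isotope mass balance: δ_bulk = Σ fᵢ·δᵢ.
-41.2 = 0.228×(-69.8) + 0.340×δ_B + 0.250×(-18.4) + 0.182×(-36.0)
0.340·δ_B = -41.2 − (-27.066) = -14.134
δ_B = -14.134 / 0.340 = -41.57 permil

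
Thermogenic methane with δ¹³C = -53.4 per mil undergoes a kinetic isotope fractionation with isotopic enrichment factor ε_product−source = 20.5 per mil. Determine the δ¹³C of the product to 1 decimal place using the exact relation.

-34.0 per mil

To first order, δ_product ≈ δ_source + ε = -32.9 per mil.
Exactly, δ_product = (δ_source + 1000)·(ε/1000 + 1) − 1000.
δ_product = (-53.4 + 1000) × (20.5/1000 + 1) − 1000
δ_product = -33.99 per mil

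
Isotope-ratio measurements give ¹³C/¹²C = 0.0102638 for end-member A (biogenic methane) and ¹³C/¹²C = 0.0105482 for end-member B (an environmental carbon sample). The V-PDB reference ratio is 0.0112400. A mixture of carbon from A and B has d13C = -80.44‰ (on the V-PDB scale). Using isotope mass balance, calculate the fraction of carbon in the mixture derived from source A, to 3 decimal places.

0.747

δ_A = (0.0102638/0.0112400 − 1)×1000 = (0.913149 − 1)×1000 = -86.851‰
δ_B = (0.0105482/0.0112400 − 1)×1000 = (0.938452 − 1)×1000 = -61.548‰
f_A = (δ_mix − δ_B)/(δ_A − δ_B) = (-80.44 − (-61.548))/(-86.851 − (-61.548))
f_A = -18.892 / -25.302 = 0.7466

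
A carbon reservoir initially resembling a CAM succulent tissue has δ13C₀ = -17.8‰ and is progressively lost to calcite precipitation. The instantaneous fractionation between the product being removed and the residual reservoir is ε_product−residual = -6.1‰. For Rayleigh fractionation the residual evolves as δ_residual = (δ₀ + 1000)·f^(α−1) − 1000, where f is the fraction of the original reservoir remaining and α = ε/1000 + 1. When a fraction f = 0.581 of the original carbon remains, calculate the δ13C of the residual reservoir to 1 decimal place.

-14.5‰

Rayleigh residual: δ_res = (δ₀ + 1000)·f^(α−1) − 1000
α = ε/1000 + 1 = 0.99390, so α − 1 = -0.00610
f^(α−1) = 0.581^(-0.00610) = 1.003318
δ_res = (-17.8 + 1000) × 1.003318 − 1000 = 985.459 − 1000 = -14.54‰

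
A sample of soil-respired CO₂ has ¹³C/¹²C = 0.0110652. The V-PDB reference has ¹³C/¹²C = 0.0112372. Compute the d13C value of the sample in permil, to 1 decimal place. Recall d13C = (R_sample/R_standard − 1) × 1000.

-15.3 permil

d13C = (R_sample / R_standard − 1) × 1000
R_sample / R_standard = 0.0110652 / 0.0112372 = 0.984694
d13C = (0.984694 − 1) × 1000 = -15.31 permil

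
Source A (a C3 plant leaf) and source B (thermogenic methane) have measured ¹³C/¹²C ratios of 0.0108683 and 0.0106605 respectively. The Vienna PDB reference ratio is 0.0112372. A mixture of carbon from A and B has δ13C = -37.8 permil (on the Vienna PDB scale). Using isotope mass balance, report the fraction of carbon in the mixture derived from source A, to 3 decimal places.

0.731

δ_A = (0.0108683/0.0112372 − 1)×1000 = (0.967172 − 1)×1000 = -32.828 permil
δ_B = (0.0106605/0.0112372 − 1)×1000 = (0.948679 − 1)×1000 = -51.321 permil
f_A = (δ_mix − δ_B)/(δ_A − δ_B) = (-37.8 − (-51.321))/(-32.828 − (-51.321))
f_A = 13.521 / 18.492 = 0.7312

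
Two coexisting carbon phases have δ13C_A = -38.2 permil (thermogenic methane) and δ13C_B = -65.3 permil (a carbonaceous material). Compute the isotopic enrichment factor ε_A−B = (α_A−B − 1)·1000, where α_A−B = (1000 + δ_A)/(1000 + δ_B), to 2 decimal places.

α_A−B = (1000 + -38.2) / (1000 + -65.3) = 961.8 / 934.7 = 1.028993
ε_A−B = (1.028993 − 1) × 1000 = 28.993 permil
(The approximation ε ≈ δ_A − δ_B would give 27.1 permil.)

28.99 permil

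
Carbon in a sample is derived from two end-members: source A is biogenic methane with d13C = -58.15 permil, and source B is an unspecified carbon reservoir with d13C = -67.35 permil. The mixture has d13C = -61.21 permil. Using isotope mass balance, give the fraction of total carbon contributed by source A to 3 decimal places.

0.667

δ_mix = f_A·δ_A + (1 − f_A)·δ_B  ⇒  f_A = (δ_mix − δ_B)/(δ_A − δ_B)
f_A = (-61.21 − (-67.35)) / (-58.15 − (-67.35))
f_A = 6.14 / 9.20 = 0.6674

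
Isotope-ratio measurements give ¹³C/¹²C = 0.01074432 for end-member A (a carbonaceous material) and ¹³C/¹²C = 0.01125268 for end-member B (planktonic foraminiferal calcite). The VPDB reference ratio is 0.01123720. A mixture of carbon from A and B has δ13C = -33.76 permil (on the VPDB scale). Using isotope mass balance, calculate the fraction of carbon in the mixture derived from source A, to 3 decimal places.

0.777

δ_A = (0.01074432/0.01123720 − 1)×1000 = (0.956139 − 1)×1000 = -43.861 permil
δ_B = (0.01125268/0.01123720 − 1)×1000 = (1.001378 − 1)×1000 = 1.378 permil
f_A = (δ_mix − δ_B)/(δ_A − δ_B) = (-33.76 − (1.378))/(-43.861 − (1.378))
f_A = -35.138 / -45.239 = 0.7767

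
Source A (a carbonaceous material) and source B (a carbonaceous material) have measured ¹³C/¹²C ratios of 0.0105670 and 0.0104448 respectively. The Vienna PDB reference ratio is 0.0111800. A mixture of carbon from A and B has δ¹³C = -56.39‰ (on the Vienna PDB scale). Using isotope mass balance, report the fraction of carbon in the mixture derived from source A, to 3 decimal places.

δ_A = (0.0105670/0.0111800 − 1)×1000 = (0.945170 − 1)×1000 = -54.830‰
δ_B = (0.0104448/0.0111800 − 1)×1000 = (0.934240 − 1)×1000 = -65.760‰
f_A = (δ_mix − δ_B)/(δ_A − δ_B) = (-56.39 − (-65.760))/(-54.830 − (-65.760))
f_A = 9.370 / 10.930 = 0.8573

0.857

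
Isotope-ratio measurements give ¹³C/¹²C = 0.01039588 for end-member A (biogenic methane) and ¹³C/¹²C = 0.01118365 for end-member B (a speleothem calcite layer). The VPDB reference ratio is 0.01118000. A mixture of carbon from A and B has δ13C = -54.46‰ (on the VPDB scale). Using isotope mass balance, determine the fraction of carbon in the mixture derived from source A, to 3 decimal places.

δ_A = (0.01039588/0.01118000 − 1)×1000 = (0.929864 − 1)×1000 = -70.136‰
δ_B = (0.01118365/0.01118000 − 1)×1000 = (1.000326 − 1)×1000 = 0.326‰
f_A = (δ_mix − δ_B)/(δ_A − δ_B) = (-54.46 − (0.326))/(-70.136 − (0.326))
f_A = -54.786 / -70.462 = 0.7775

0.778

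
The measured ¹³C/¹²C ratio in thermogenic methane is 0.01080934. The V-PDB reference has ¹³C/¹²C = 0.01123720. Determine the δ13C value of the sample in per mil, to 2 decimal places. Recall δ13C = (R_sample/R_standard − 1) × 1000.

δ13C = (R_sample / R_standard − 1) × 1000
R_sample / R_standard = 0.01080934 / 0.01123720 = 0.961925
δ13C = (0.961925 − 1) × 1000 = -38.075 per mil

-38.08 per mil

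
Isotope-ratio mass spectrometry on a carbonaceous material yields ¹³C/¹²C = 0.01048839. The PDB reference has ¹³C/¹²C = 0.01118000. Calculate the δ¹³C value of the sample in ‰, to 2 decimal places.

δ¹³C = (R_sample / R_standard − 1) × 1000
R_sample / R_standard = 0.01048839 / 0.01118000 = 0.938139
δ¹³C = (0.938139 − 1) × 1000 = -61.861‰

-61.86‰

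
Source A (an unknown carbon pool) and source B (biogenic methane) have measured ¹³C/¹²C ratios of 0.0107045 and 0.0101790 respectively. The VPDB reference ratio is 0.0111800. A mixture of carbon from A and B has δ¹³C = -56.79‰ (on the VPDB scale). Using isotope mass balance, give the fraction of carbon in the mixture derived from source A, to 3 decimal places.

0.697

δ_A = (0.0107045/0.0111800 − 1)×1000 = (0.957469 − 1)×1000 = -42.531‰
δ_B = (0.0101790/0.0111800 − 1)×1000 = (0.910465 − 1)×1000 = -89.535‰
f_A = (δ_mix − δ_B)/(δ_A − δ_B) = (-56.79 − (-89.535))/(-42.531 − (-89.535))
f_A = 32.745 / 47.004 = 0.6966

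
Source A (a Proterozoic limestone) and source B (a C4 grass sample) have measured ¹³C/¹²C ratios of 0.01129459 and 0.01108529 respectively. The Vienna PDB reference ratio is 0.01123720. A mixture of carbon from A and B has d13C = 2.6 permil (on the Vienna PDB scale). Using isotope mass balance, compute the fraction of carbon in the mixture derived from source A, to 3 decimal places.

δ_A = (0.01129459/0.01123720 − 1)×1000 = (1.005107 − 1)×1000 = 5.107 permil
δ_B = (0.01108529/0.01123720 − 1)×1000 = (0.986482 − 1)×1000 = -13.518 permil
f_A = (δ_mix − δ_B)/(δ_A − δ_B) = (2.6 − (-13.518))/(5.107 − (-13.518))
f_A = 16.118 / 18.626 = 0.8654

0.865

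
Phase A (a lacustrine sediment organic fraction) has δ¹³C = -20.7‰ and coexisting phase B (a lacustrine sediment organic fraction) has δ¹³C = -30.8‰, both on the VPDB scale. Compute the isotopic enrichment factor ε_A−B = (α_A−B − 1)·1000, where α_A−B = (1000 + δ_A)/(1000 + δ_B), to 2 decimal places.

10.42‰

α_A−B = (1000 + -20.7) / (1000 + -30.8) = 979.3 / 969.2 = 1.010421
ε_A−B = (1.010421 − 1) × 1000 = 10.421‰
(The approximation ε ≈ δ_A − δ_B would give 10.1‰.)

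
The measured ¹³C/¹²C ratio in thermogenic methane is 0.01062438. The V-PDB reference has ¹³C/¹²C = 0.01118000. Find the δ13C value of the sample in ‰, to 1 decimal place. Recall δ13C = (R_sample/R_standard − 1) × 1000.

δ13C = (R_sample / R_standard − 1) × 1000
R_sample / R_standard = 0.01062438 / 0.01118000 = 0.950302
δ13C = (0.950302 − 1) × 1000 = -49.70‰

-49.7‰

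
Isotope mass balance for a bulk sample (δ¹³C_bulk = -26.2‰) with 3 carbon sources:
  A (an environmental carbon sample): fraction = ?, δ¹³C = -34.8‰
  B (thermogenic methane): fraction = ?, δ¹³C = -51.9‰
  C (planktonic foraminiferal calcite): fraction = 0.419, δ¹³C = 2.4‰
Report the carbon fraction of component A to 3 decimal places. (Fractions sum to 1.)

Let f_A and f_B be the unknown fractions; fractions sum to 1 so f_A + f_B = 0.581.
Mass balance: Σ fᵢ·δᵢ = δ_bulk ⇒ f_A·(-34.8) + f_B·(-51.9) = -26.2 − (1.006) = -27.206
Substitute f_B = 0.581 − f_A:
f_A·(-34.8 − -51.9) = -27.206 − 0.581×(-51.9) = 2.948
f_A = 2.948 / 17.1 = 0.1724

0.172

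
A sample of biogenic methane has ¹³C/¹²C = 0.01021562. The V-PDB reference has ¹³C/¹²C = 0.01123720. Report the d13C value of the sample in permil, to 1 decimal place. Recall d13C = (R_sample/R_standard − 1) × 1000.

d13C = (R_sample / R_standard − 1) × 1000
R_sample / R_standard = 0.01021562 / 0.01123720 = 0.909089
d13C = (0.909089 − 1) × 1000 = -90.91 permil

-90.9 permil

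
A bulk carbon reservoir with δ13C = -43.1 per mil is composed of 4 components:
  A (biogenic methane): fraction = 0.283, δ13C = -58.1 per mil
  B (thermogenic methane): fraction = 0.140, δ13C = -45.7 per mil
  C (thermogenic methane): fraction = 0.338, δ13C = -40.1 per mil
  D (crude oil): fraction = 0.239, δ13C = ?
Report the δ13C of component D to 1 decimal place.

-28.1 per mil

Isotope mass balance: δ_bulk = Σ fᵢ·δᵢ.
-43.1 = 0.283×(-58.1) + 0.140×(-45.7) + 0.338×(-40.1) + 0.239×δ_D
0.239·δ_D = -43.1 − (-36.394) = -6.706
δ_D = -6.706 / 0.239 = -28.06 per mil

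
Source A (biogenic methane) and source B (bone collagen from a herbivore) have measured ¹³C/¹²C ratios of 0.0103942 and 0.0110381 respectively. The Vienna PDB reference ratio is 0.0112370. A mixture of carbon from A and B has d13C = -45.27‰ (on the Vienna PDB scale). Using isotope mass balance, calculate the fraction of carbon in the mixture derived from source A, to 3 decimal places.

δ_A = (0.0103942/0.0112370 − 1)×1000 = (0.924998 − 1)×1000 = -75.002‰
δ_B = (0.0110381/0.0112370 − 1)×1000 = (0.982300 − 1)×1000 = -17.700‰
f_A = (δ_mix − δ_B)/(δ_A − δ_B) = (-45.27 − (-17.700))/(-75.002 − (-17.700))
f_A = -27.570 / -57.302 = 0.4811

0.481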